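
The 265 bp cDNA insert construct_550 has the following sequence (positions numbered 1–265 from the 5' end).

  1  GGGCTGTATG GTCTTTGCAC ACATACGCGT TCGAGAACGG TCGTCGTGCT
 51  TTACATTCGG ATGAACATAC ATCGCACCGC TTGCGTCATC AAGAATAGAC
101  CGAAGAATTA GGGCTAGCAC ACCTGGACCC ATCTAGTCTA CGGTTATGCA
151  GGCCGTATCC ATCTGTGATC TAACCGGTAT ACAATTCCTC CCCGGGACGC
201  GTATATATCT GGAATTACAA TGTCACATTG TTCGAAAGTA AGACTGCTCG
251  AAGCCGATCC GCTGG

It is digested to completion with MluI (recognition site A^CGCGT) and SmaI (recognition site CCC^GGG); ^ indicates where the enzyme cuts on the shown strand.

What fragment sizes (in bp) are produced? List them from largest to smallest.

168, 68, 25, 4 bp

MluI sites (ACGCGT) start at positions 25, 197.
MluI cuts after the first base of each site, so after positions 25, 197.
The SmaI site (CCCGGG) starts at position 191.
SmaI cuts after base 3 of each site, so after position 193.
Combined cut positions: 25, 193, 197.
Linear molecule, 3 cuts → 4 fragments:
  1–25 → 25 bp
  26–193 → 168 bp
  194–197 → 4 bp
  198–265 → 68 bp
Sorted largest to smallest: 168, 68, 25, 4 bp.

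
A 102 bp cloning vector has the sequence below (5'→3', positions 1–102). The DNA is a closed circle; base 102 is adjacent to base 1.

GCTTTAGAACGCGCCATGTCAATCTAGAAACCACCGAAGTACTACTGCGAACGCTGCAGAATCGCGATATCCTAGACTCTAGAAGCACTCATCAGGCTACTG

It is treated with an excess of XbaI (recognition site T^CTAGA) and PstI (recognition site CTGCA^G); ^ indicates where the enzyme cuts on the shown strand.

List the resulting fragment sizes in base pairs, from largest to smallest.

XbaI sites (TCTAGA) start at positions 23, 78.
XbaI cuts after the first base of each site, so after positions 23, 78.
The PstI site (CTGCAG) starts at position 54.
PstI cuts after base 5 of each site (before the last base), so after position 58.
Combined cut positions: 23, 58, 78.
Circular molecule, 3 cuts → 3 fragments:
  24–58 → 35 bp
  59–78 → 20 bp
  79–102 then 1–23 → 24 + 23 = 47 bp
Sorted largest to smallest: 47, 35, 20 bp.

47, 35, 20 bp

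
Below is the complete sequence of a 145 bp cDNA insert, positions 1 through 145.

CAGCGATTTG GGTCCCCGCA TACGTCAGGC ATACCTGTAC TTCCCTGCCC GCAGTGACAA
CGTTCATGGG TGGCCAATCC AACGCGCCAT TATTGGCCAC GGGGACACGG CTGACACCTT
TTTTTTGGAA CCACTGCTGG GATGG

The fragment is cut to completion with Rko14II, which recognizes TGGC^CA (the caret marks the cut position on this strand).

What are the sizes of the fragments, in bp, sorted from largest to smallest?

Rko14II sites (TGGCCA) start at positions 71, 94.
Rko14II cuts after base 4 of each site, so after positions 74, 97.
Linear molecule, 2 cuts → 3 fragments:
  1–74 → 74 bp
  75–97 → 23 bp
  98–145 → 48 bp
Sorted largest to smallest: 74, 48, 23 bp.

74, 48, 23 bp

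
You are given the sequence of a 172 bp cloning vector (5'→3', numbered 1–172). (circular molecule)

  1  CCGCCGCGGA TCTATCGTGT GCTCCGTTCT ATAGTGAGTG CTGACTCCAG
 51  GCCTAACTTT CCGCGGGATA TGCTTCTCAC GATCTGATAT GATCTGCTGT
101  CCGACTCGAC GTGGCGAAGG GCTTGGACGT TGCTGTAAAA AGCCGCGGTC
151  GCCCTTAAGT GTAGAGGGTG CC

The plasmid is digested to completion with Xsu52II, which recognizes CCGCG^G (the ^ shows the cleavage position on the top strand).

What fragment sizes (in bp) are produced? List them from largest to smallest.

82, 57, 33 bp

Xsu52II sites (CCGCGG) start at positions 4, 61, 143.
Xsu52II cuts after base 5 of each site (before the last base), so after positions 8, 65, 147.
Circular molecule, 3 cuts → 3 fragments:
  9–65 → 57 bp
  66–147 → 82 bp
  148–172 then 1–8 → 25 + 8 = 33 bp
Sorted largest to smallest: 82, 57, 33 bp.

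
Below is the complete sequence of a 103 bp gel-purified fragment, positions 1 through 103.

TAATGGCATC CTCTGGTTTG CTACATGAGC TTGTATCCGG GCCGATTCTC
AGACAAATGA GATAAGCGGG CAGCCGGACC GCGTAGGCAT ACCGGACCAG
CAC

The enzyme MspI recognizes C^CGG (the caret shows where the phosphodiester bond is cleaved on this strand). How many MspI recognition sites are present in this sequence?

3

CCGG occurs starting at positions 37, 74, 92.
MspI cuts at 3 sites.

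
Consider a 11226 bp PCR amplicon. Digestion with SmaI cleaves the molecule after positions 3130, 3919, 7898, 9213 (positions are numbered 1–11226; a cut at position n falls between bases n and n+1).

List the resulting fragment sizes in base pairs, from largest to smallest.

Linear molecule, 4 cuts → 5 fragments:
  3130 − 0 = 3130 bp
  3919 − 3130 = 789 bp
  7898 − 3919 = 3979 bp
  9213 − 7898 = 1315 bp
  11226 − 9213 = 2013 bp
Sorted largest to smallest: 3979, 3130, 2013, 1315, 789 bp.

3979, 3130, 2013, 1315, 789 bp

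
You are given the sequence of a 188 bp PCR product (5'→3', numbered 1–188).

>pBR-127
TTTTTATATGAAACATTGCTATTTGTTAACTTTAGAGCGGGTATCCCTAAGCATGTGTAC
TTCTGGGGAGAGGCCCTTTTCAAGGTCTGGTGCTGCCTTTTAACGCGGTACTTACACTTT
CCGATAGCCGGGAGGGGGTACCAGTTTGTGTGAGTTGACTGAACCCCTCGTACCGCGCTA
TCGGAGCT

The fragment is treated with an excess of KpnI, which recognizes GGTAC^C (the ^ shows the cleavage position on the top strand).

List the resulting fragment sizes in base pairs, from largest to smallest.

141, 47 bp

The KpnI site (GGTACC) starts at position 137.
KpnI cuts after base 5 of each site (before the last base), so after position 141.
Linear molecule, 1 cut → 2 fragments:
  1–141 → 141 bp
  142–188 → 47 bp
Sorted largest to smallest: 141, 47 bp.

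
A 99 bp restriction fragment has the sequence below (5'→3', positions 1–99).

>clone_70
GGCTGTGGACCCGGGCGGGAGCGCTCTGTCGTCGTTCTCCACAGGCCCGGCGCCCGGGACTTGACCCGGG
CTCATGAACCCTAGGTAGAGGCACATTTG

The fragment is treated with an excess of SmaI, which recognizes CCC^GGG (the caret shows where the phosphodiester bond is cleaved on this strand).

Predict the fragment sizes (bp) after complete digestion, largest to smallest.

SmaI sites (CCCGGG) start at positions 10, 53, 65.
SmaI cuts after base 3 of each site, so after positions 12, 55, 67.
Linear molecule, 3 cuts → 4 fragments:
  1–12 → 12 bp
  13–55 → 43 bp
  56–67 → 12 bp
  68–99 → 32 bp
Sorted largest to smallest: 43, 32, 12, 12 bp.

43, 32, 12, 12 bp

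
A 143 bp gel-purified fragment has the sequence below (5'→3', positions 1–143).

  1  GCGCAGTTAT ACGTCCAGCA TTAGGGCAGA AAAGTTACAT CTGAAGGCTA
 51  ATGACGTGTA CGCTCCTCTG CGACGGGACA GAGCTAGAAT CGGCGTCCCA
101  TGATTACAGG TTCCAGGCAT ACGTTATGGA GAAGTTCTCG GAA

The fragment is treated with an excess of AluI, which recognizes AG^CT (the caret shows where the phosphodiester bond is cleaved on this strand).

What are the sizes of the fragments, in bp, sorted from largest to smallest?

83, 60 bp

The AluI site (AGCT) starts at position 82.
AluI cuts after base 2 of each site, so after position 83.
Linear molecule, 1 cut → 2 fragments:
  1–83 → 83 bp
  84–143 → 60 bp
Sorted largest to smallest: 83, 60 bp.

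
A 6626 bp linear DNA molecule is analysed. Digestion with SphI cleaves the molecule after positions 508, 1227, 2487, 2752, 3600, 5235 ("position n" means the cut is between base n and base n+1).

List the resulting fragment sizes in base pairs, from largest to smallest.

Linear molecule, 6 cuts → 7 fragments:
  508 − 0 = 508 bp
  1227 − 508 = 719 bp
  2487 − 1227 = 1260 bp
  2752 − 2487 = 265 bp
  3600 − 2752 = 848 bp
  5235 − 3600 = 1635 bp
  6626 − 5235 = 1391 bp
Sorted largest to smallest: 1635, 1391, 1260, 848, 719, 508, 265 bp.

1635, 1391, 1260, 848, 719, 508, 265 bp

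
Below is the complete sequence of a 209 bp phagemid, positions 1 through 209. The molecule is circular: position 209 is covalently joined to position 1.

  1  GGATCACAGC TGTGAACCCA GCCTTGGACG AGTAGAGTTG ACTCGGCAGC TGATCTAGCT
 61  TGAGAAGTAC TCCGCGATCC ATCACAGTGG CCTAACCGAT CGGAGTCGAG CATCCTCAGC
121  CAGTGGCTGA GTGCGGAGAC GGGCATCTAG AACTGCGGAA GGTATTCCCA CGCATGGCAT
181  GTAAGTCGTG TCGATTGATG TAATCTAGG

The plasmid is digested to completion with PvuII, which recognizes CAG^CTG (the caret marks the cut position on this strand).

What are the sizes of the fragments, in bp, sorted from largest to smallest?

PvuII sites (CAGCTG) start at positions 7, 47.
PvuII cuts after base 3 of each site, so after positions 9, 49.
Circular molecule, 2 cuts → 2 fragments:
  10–49 → 40 bp
  50–209 then 1–9 → 160 + 9 = 169 bp
Sorted largest to smallest: 169, 40 bp.

169, 40 bp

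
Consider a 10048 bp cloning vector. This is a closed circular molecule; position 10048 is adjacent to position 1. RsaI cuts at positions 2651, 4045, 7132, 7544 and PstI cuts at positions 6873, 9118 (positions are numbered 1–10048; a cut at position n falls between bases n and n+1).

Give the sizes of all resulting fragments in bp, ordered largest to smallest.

3581, 2828, 1574, 1394, 412, 259 bp

Combined cut positions (sorted): 2651, 4045, 6873, 7132, 7544, 9118.
Circular molecule, 6 cuts → 6 fragments:
  4045 − 2651 = 1394 bp
  6873 − 4045 = 2828 bp
  7132 − 6873 = 259 bp
  7544 − 7132 = 412 bp
  9118 − 7544 = 1574 bp
  wrap: 10048 − 9118 + 2651 = 3581 bp
Sorted largest to smallest: 3581, 2828, 1574, 1394, 412, 259 bp.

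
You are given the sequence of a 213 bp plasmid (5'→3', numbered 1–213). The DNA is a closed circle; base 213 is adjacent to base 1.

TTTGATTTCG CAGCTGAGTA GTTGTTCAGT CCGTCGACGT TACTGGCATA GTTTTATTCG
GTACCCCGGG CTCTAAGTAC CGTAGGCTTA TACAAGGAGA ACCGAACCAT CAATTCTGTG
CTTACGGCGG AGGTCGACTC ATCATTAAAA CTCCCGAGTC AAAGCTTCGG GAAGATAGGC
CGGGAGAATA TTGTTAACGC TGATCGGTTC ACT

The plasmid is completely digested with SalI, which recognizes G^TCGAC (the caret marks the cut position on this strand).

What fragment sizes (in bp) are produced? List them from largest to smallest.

SalI sites (GTCGAC) start at positions 33, 133.
SalI cuts after the first base of each site, so after positions 33, 133.
Circular molecule, 2 cuts → 2 fragments:
  34–133 → 100 bp
  134–213 then 1–33 → 80 + 33 = 113 bp
Sorted largest to smallest: 113, 100 bp.

113, 100 bp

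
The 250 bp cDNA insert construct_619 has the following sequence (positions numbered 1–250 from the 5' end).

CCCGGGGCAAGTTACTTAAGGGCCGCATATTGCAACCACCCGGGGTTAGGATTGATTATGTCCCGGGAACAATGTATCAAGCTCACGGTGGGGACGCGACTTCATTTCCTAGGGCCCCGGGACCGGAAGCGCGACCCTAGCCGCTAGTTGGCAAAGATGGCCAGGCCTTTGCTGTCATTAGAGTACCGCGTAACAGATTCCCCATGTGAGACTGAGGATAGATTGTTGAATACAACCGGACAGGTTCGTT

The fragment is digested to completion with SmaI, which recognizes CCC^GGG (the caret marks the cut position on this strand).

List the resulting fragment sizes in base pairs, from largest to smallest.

132, 54, 38, 23, 3 bp

SmaI sites (CCCGGG) start at positions 1, 39, 62, 116.
SmaI cuts after base 3 of each site, so after positions 3, 41, 64, 118.
Linear molecule, 4 cuts → 5 fragments:
  1–3 → 3 bp
  4–41 → 38 bp
  42–64 → 23 bp
  65–118 → 54 bp
  119–250 → 132 bp
Sorted largest to smallest: 132, 54, 38, 23, 3 bp.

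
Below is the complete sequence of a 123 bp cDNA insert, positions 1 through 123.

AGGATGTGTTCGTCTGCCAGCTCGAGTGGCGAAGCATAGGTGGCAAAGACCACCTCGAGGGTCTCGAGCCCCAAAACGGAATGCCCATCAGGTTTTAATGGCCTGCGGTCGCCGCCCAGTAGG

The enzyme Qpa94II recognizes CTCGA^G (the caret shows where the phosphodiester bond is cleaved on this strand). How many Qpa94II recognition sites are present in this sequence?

3

CTCGAG occurs starting at positions 21, 54, 63.
Qpa94II cuts at 3 sites.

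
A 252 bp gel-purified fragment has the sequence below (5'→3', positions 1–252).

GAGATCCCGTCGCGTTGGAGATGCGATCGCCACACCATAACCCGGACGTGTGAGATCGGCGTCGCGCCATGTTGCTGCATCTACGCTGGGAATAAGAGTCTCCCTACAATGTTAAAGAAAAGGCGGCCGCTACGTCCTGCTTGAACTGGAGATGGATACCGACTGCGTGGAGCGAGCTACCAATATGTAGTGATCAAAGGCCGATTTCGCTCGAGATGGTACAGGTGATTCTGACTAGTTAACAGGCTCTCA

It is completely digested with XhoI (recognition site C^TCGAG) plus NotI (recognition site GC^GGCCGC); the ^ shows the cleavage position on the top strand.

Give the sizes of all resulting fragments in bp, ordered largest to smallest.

124, 86, 42 bp

The XhoI site (CTCGAG) starts at position 210.
XhoI cuts after the first base of each site, so after position 210.
The NotI site (GCGGCCGC) starts at position 123.
NotI cuts after base 2 of each site, so after position 124.
Combined cut positions: 124, 210.
Linear molecule, 2 cuts → 3 fragments:
  1–124 → 124 bp
  125–210 → 86 bp
  211–252 → 42 bp
Sorted largest to smallest: 124, 86, 42 bp.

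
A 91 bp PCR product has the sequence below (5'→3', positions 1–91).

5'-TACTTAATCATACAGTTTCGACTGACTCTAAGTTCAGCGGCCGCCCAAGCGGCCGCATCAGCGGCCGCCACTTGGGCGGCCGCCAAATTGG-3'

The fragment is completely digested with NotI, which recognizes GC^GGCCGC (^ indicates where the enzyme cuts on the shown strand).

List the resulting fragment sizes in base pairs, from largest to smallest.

NotI sites (GCGGCCGC) start at positions 37, 49, 61, 76.
NotI cuts after base 2 of each site, so after positions 38, 50, 62, 77.
Linear molecule, 4 cuts → 5 fragments:
  1–38 → 38 bp
  39–50 → 12 bp
  51–62 → 12 bp
  63–77 → 15 bp
  78–91 → 14 bp
Sorted largest to smallest: 38, 15, 14, 12, 12 bp.

38, 15, 14, 12, 12 bp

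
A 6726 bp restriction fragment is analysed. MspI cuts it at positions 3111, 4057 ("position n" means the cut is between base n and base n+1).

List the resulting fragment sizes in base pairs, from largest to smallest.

Linear molecule, 2 cuts → 3 fragments:
  3111 − 0 = 3111 bp
  4057 − 3111 = 946 bp
  6726 − 4057 = 2669 bp
Sorted largest to smallest: 3111, 2669, 946 bp.

3111, 2669, 946 bp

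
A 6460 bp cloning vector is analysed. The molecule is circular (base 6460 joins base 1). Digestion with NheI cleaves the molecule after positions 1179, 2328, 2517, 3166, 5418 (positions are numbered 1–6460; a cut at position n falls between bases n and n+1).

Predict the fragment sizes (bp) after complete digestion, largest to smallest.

2252, 2221, 1149, 649, 189 bp

Circular molecule, 5 cuts → 5 fragments:
  2328 − 1179 = 1149 bp
  2517 − 2328 = 189 bp
  3166 − 2517 = 649 bp
  5418 − 3166 = 2252 bp
  wrap: 6460 − 5418 + 1179 = 2221 bp
Sorted largest to smallest: 2252, 2221, 1149, 649, 189 bp.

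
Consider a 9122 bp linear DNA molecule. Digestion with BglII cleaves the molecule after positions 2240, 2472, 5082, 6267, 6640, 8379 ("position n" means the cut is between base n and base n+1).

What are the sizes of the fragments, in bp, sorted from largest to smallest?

2610, 2240, 1739, 1185, 743, 373, 232 bp

Linear molecule, 6 cuts → 7 fragments:
  2240 − 0 = 2240 bp
  2472 − 2240 = 232 bp
  5082 − 2472 = 2610 bp
  6267 − 5082 = 1185 bp
  6640 − 6267 = 373 bp
  8379 − 6640 = 1739 bp
  9122 − 8379 = 743 bp
Sorted largest to smallest: 2610, 2240, 1739, 1185, 743, 373, 232 bp.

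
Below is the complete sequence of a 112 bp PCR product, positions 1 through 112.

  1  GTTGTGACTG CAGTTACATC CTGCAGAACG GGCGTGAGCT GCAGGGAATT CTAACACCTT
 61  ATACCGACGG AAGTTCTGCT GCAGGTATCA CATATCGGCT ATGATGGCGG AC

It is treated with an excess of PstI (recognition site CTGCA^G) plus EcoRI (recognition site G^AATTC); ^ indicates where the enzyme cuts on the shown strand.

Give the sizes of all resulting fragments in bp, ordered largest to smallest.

PstI sites (CTGCAG) start at positions 8, 21, 39, 79.
PstI cuts after base 5 of each site (before the last base), so after positions 12, 25, 43, 83.
The EcoRI site (GAATTC) starts at position 46.
EcoRI cuts after the first base of each site, so after position 46.
Combined cut positions: 12, 25, 43, 46, 83.
Linear molecule, 5 cuts → 6 fragments:
  1–12 → 12 bp
  13–25 → 13 bp
  26–43 → 18 bp
  44–46 → 3 bp
  47–83 → 37 bp
  84–112 → 29 bp
Sorted largest to smallest: 37, 29, 18, 13, 12, 3 bp.

37, 29, 18, 13, 12, 3 bp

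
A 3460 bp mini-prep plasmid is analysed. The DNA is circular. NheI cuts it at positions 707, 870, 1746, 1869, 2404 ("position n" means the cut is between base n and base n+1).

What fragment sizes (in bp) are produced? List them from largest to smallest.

1763, 876, 535, 163, 123 bp

Circular molecule, 5 cuts → 5 fragments:
  870 − 707 = 163 bp
  1746 − 870 = 876 bp
  1869 − 1746 = 123 bp
  2404 − 1869 = 535 bp
  wrap: 3460 − 2404 + 707 = 1763 bp
Sorted largest to smallest: 1763, 876, 535, 163, 123 bp.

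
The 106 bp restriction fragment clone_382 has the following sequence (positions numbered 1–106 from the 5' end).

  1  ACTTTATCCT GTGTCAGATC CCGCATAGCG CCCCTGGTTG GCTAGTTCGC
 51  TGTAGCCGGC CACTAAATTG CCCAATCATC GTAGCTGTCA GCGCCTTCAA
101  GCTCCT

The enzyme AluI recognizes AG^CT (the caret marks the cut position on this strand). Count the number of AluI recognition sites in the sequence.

2

AGCT occurs starting at positions 83, 100.
AluI cuts at 2 sites.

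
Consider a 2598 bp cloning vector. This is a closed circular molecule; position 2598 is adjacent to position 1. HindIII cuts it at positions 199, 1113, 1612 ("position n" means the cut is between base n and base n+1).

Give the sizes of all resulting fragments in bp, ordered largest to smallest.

Circular molecule, 3 cuts → 3 fragments:
  1113 − 199 = 914 bp
  1612 − 1113 = 499 bp
  wrap: 2598 − 1612 + 199 = 1185 bp
Sorted largest to smallest: 1185, 914, 499 bp.

1185, 914, 499 bp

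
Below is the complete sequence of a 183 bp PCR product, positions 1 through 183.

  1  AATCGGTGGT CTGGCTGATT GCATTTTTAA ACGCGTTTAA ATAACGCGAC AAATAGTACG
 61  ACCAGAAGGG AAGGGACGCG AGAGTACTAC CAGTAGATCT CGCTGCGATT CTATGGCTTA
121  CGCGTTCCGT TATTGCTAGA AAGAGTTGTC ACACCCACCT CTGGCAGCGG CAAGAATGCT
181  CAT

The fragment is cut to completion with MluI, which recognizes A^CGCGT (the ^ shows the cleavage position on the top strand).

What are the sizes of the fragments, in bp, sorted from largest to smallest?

89, 63, 31 bp

MluI sites (ACGCGT) start at positions 31, 120.
MluI cuts after the first base of each site, so after positions 31, 120.
Linear molecule, 2 cuts → 3 fragments:
  1–31 → 31 bp
  32–120 → 89 bp
  121–183 → 63 bp
Sorted largest to smallest: 89, 63, 31 bp.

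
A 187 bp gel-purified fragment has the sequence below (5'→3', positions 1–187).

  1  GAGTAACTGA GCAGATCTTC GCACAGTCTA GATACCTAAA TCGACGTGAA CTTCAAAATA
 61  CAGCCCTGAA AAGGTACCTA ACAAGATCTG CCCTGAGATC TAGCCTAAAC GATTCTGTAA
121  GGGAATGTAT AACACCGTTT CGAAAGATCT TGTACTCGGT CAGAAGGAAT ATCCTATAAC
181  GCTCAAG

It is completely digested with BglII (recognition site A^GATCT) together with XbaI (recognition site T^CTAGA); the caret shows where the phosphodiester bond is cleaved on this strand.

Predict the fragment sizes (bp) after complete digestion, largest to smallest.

57, 49, 42, 14, 13, 12 bp

BglII sites (AGATCT) start at positions 13, 84, 96, 145.
BglII cuts after the first base of each site, so after positions 13, 84, 96, 145.
The XbaI site (TCTAGA) starts at position 27.
XbaI cuts after the first base of each site, so after position 27.
Combined cut positions: 13, 27, 84, 96, 145.
Linear molecule, 5 cuts → 6 fragments:
  1–13 → 13 bp
  14–27 → 14 bp
  28–84 → 57 bp
  85–96 → 12 bp
  97–145 → 49 bp
  146–187 → 42 bp
Sorted largest to smallest: 57, 49, 42, 14, 13, 12 bp.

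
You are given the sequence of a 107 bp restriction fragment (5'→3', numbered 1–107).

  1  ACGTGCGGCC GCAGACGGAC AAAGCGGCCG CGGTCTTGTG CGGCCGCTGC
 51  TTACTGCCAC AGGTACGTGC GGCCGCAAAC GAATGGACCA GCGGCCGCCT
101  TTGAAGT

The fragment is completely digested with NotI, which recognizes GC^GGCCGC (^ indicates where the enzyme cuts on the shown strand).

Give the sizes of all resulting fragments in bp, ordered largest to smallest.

29, 22, 19, 16, 15, 6 bp

NotI sites (GCGGCCGC) start at positions 5, 24, 40, 69, 91.
NotI cuts after base 2 of each site, so after positions 6, 25, 41, 70, 92.
Linear molecule, 5 cuts → 6 fragments:
  1–6 → 6 bp
  7–25 → 19 bp
  26–41 → 16 bp
  42–70 → 29 bp
  71–92 → 22 bp
  93–107 → 15 bp
Sorted largest to smallest: 29, 22, 19, 16, 15, 6 bp.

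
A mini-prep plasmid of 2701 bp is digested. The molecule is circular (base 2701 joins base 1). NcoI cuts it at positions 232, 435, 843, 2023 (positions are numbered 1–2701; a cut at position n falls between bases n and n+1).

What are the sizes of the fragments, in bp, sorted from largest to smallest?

1180, 910, 408, 203 bp

Circular molecule, 4 cuts → 4 fragments:
  435 − 232 = 203 bp
  843 − 435 = 408 bp
  2023 − 843 = 1180 bp
  wrap: 2701 − 2023 + 232 = 910 bp
Sorted largest to smallest: 1180, 910, 408, 203 bp.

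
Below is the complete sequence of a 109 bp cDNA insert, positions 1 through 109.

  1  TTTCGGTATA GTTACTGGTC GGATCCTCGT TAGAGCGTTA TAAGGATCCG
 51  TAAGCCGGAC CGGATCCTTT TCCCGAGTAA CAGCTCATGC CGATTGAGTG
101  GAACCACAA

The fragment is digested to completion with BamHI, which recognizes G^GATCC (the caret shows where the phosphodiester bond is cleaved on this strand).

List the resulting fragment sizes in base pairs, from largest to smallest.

BamHI sites (GGATCC) start at positions 21, 44, 62.
BamHI cuts after the first base of each site, so after positions 21, 44, 62.
Linear molecule, 3 cuts → 4 fragments:
  1–21 → 21 bp
  22–44 → 23 bp
  45–62 → 18 bp
  63–109 → 47 bp
Sorted largest to smallest: 47, 23, 21, 18 bp.

47, 23, 21, 18 bp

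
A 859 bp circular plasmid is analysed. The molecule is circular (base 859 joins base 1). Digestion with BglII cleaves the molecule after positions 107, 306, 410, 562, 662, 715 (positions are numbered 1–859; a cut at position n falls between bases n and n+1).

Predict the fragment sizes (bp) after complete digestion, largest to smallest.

Circular molecule, 6 cuts → 6 fragments:
  306 − 107 = 199 bp
  410 − 306 = 104 bp
  562 − 410 = 152 bp
  662 − 562 = 100 bp
  715 − 662 = 53 bp
  wrap: 859 − 715 + 107 = 251 bp
Sorted largest to smallest: 251, 199, 152, 104, 100, 53 bp.

251, 199, 152, 104, 100, 53 bp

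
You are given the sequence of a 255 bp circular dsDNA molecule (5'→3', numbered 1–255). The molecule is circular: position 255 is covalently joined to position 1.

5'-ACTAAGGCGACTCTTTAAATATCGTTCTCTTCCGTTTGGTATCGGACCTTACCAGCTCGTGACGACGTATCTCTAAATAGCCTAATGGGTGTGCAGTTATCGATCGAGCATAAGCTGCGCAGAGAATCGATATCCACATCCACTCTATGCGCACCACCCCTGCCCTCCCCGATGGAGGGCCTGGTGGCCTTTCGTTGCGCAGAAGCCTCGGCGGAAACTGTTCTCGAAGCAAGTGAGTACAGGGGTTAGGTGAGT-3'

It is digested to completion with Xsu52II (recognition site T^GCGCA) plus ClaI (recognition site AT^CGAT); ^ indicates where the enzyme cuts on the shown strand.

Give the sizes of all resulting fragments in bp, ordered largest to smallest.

Xsu52II sites (TGCGCA) start at positions 116, 148, 196.
Xsu52II cuts after the first base of each site, so after positions 116, 148, 196.
ClaI sites (ATCGAT) start at positions 99, 126.
ClaI cuts after base 2 of each site, so after positions 100, 127.
Combined cut positions: 100, 116, 127, 148, 196.
Circular molecule, 5 cuts → 5 fragments:
  101–116 → 16 bp
  117–127 → 11 bp
  128–148 → 21 bp
  149–196 → 48 bp
  197–255 then 1–100 → 59 + 100 = 159 bp
Sorted largest to smallest: 159, 48, 21, 16, 11 bp.

159, 48, 21, 16, 11 bp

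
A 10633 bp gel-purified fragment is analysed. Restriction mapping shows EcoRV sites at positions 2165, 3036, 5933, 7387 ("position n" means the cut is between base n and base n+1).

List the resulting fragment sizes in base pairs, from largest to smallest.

3246, 2897, 2165, 1454, 871 bp

Linear molecule, 4 cuts → 5 fragments:
  2165 − 0 = 2165 bp
  3036 − 2165 = 871 bp
  5933 − 3036 = 2897 bp
  7387 − 5933 = 1454 bp
  10633 − 7387 = 3246 bp
Sorted largest to smallest: 3246, 2897, 2165, 1454, 871 bp.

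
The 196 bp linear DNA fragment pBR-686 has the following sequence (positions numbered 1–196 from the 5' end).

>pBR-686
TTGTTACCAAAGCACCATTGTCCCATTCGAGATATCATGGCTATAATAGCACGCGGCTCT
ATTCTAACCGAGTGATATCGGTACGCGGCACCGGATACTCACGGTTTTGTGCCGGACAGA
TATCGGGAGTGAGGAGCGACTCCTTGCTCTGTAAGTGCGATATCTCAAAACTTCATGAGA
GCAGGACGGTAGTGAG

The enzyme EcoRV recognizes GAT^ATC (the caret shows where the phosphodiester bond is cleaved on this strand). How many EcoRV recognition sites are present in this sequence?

4

GATATC occurs starting at positions 31, 74, 119, 159.
EcoRV cuts at 4 sites.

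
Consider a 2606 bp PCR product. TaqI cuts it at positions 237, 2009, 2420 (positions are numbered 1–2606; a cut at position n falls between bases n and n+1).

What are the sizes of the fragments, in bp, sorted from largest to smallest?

Linear molecule, 3 cuts → 4 fragments:
  237 − 0 = 237 bp
  2009 − 237 = 1772 bp
  2420 − 2009 = 411 bp
  2606 − 2420 = 186 bp
Sorted largest to smallest: 1772, 411, 237, 186 bp.

1772, 411, 237, 186 bp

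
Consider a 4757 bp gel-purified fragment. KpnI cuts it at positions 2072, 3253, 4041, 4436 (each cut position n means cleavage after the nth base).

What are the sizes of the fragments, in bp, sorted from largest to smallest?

Linear molecule, 4 cuts → 5 fragments:
  2072 − 0 = 2072 bp
  3253 − 2072 = 1181 bp
  4041 − 3253 = 788 bp
  4436 − 4041 = 395 bp
  4757 − 4436 = 321 bp
Sorted largest to smallest: 2072, 1181, 788, 395, 321 bp.

2072, 1181, 788, 395, 321 bp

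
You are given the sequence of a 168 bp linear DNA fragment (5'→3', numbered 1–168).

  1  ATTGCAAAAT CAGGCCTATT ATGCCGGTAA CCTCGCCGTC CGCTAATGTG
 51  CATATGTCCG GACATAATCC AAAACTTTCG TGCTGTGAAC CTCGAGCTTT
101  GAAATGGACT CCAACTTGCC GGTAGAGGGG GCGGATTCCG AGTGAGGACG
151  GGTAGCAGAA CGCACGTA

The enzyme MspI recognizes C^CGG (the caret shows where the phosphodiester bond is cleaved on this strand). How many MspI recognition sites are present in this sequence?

CCGG occurs starting at positions 24, 58, 119.
MspI cuts at 3 sites.

3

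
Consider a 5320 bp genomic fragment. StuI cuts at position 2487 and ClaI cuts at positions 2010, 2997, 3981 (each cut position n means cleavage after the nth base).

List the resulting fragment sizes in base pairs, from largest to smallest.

2010, 1339, 984, 510, 477 bp

Combined cut positions (sorted): 2010, 2487, 2997, 3981.
Linear molecule, 4 cuts → 5 fragments:
  2010 − 0 = 2010 bp
  2487 − 2010 = 477 bp
  2997 − 2487 = 510 bp
  3981 − 2997 = 984 bp
  5320 − 3981 = 1339 bp
Sorted largest to smallest: 2010, 1339, 984, 510, 477 bp.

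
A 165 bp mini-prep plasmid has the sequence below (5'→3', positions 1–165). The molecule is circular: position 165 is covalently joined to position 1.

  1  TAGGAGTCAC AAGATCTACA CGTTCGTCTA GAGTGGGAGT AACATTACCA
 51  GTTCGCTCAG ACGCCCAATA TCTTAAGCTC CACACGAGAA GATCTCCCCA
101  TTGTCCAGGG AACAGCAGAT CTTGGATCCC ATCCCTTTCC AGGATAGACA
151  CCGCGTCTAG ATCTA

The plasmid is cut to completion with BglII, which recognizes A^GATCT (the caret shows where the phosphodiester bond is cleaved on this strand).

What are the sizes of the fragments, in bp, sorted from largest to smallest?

BglII sites (AGATCT) start at positions 12, 90, 117, 159.
BglII cuts after the first base of each site, so after positions 12, 90, 117, 159.
Circular molecule, 4 cuts → 4 fragments:
  13–90 → 78 bp
  91–117 → 27 bp
  118–159 → 42 bp
  160–165 then 1–12 → 6 + 12 = 18 bp
Sorted largest to smallest: 78, 42, 27, 18 bp.

78, 42, 27, 18 bp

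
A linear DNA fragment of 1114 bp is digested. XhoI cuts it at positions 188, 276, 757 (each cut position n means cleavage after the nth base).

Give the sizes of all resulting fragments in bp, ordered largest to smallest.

481, 357, 188, 88 bp

Linear molecule, 3 cuts → 4 fragments:
  188 − 0 = 188 bp
  276 − 188 = 88 bp
  757 − 276 = 481 bp
  1114 − 757 = 357 bp
Sorted largest to smallest: 481, 357, 188, 88 bp.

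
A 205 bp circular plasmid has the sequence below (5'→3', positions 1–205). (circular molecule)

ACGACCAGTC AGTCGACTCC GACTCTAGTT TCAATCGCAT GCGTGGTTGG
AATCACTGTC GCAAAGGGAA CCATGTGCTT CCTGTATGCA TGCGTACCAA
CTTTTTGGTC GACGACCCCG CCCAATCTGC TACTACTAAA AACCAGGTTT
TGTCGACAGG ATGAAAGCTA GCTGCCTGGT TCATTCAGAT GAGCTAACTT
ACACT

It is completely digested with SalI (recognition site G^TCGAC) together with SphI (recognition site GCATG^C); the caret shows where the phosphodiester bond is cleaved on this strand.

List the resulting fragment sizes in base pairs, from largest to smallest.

SalI sites (GTCGAC) start at positions 12, 108, 152.
SalI cuts after the first base of each site, so after positions 12, 108, 152.
SphI sites (GCATGC) start at positions 37, 88.
SphI cuts after base 5 of each site (before the last base), so after positions 41, 92.
Combined cut positions: 12, 41, 92, 108, 152.
Circular molecule, 5 cuts → 5 fragments:
  13–41 → 29 bp
  42–92 → 51 bp
  93–108 → 16 bp
  109–152 → 44 bp
  153–205 then 1–12 → 53 + 12 = 65 bp
Sorted largest to smallest: 65, 51, 44, 29, 16 bp.

65, 51, 44, 29, 16 bp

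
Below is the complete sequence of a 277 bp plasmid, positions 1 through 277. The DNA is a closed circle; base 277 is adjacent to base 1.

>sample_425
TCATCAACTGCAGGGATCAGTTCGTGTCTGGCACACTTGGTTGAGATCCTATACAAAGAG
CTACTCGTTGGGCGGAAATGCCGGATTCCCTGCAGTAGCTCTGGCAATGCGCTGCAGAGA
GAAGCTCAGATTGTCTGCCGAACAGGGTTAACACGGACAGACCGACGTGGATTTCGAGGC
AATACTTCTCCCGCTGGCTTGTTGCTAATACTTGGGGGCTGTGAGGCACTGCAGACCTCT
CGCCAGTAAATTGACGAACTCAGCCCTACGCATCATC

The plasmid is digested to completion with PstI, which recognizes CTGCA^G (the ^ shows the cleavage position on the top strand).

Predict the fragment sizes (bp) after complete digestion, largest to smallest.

117, 82, 56, 22 bp

PstI sites (CTGCAG) start at positions 8, 90, 112, 229.
PstI cuts after base 5 of each site (before the last base), so after positions 12, 94, 116, 233.
Circular molecule, 4 cuts → 4 fragments:
  13–94 → 82 bp
  95–116 → 22 bp
  117–233 → 117 bp
  234–277 then 1–12 → 44 + 12 = 56 bp
Sorted largest to smallest: 117, 82, 56, 22 bp.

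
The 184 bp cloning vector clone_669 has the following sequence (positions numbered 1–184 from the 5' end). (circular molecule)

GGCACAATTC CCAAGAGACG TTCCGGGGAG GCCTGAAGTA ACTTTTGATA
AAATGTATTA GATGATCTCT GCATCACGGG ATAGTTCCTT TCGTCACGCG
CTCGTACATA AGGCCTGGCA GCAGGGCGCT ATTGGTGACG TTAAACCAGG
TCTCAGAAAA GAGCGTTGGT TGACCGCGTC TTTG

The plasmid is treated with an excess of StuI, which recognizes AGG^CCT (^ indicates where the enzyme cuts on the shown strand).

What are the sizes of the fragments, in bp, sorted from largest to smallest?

102, 82 bp

StuI sites (AGGCCT) start at positions 29, 111.
StuI cuts after base 3 of each site, so after positions 31, 113.
Circular molecule, 2 cuts → 2 fragments:
  32–113 → 82 bp
  114–184 then 1–31 → 71 + 31 = 102 bp
Sorted largest to smallest: 102, 82 bp.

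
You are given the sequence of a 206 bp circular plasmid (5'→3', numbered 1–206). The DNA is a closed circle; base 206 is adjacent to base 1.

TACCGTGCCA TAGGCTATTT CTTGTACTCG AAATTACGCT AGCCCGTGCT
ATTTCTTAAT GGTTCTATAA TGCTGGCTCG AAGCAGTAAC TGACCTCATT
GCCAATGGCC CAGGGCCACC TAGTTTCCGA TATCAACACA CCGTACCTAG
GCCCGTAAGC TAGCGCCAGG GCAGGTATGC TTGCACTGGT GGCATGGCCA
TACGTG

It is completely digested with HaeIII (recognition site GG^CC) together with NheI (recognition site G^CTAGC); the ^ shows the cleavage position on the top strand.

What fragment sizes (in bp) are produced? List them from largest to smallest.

70, 47, 38, 36, 8, 7 bp

HaeIII sites (GGCC) start at positions 107, 114, 150, 196.
HaeIII cuts after base 2 of each site, so after positions 108, 115, 151, 197.
NheI sites (GCTAGC) start at positions 38, 159.
NheI cuts after the first base of each site, so after positions 38, 159.
Combined cut positions: 38, 108, 115, 151, 159, 197.
Circular molecule, 6 cuts → 6 fragments:
  39–108 → 70 bp
  109–115 → 7 bp
  116–151 → 36 bp
  152–159 → 8 bp
  160–197 → 38 bp
  198–206 then 1–38 → 9 + 38 = 47 bp
Sorted largest to smallest: 70, 47, 38, 36, 8, 7 bp.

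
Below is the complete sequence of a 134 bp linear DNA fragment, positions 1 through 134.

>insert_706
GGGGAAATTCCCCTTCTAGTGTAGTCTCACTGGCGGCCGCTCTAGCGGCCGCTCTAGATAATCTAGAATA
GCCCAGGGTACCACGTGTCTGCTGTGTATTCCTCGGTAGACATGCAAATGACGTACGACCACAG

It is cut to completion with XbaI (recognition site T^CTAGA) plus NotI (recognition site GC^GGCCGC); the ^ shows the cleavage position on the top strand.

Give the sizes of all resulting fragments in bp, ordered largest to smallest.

72, 34, 12, 9, 7 bp

XbaI sites (TCTAGA) start at positions 53, 62.
XbaI cuts after the first base of each site, so after positions 53, 62.
NotI sites (GCGGCCGC) start at positions 33, 45.
NotI cuts after base 2 of each site, so after positions 34, 46.
Combined cut positions: 34, 46, 53, 62.
Linear molecule, 4 cuts → 5 fragments:
  1–34 → 34 bp
  35–46 → 12 bp
  47–53 → 7 bp
  54–62 → 9 bp
  63–134 → 72 bp
Sorted largest to smallest: 72, 34, 12, 9, 7 bp.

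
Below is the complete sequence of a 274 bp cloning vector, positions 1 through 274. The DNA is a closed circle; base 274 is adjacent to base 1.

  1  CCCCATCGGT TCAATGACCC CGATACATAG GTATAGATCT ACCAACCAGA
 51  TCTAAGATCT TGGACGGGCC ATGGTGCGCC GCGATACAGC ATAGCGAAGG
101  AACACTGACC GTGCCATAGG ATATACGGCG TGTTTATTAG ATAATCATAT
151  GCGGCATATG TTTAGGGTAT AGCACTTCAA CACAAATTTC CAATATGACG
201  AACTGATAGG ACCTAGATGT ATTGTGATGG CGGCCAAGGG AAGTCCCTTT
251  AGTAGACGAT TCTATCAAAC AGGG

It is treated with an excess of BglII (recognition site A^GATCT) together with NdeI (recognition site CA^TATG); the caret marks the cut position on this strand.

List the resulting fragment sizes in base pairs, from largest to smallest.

153, 92, 13, 9, 7 bp

BglII sites (AGATCT) start at positions 35, 48, 55.
BglII cuts after the first base of each site, so after positions 35, 48, 55.
NdeI sites (CATATG) start at positions 146, 155.
NdeI cuts after base 2 of each site, so after positions 147, 156.
Combined cut positions: 35, 48, 55, 147, 156.
Circular molecule, 5 cuts → 5 fragments:
  36–48 → 13 bp
  49–55 → 7 bp
  56–147 → 92 bp
  148–156 → 9 bp
  157–274 then 1–35 → 118 + 35 = 153 bp
Sorted largest to smallest: 153, 92, 13, 9, 7 bp.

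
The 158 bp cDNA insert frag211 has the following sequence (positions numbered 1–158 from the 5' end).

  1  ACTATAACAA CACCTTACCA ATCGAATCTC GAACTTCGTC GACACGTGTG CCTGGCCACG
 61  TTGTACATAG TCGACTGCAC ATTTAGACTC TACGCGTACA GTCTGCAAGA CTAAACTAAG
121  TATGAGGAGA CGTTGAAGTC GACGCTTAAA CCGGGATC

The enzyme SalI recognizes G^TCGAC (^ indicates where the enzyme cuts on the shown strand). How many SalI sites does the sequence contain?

GTCGAC occurs starting at positions 38, 70, 138.
SalI cuts at 3 sites.

3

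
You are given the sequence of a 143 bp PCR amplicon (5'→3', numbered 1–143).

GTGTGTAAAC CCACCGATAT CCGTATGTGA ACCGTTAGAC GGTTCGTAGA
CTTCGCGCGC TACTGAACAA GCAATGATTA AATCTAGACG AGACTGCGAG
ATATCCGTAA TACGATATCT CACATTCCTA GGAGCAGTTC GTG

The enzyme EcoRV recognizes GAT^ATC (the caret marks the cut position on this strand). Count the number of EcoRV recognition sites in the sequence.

3

GATATC occurs starting at positions 16, 100, 114.
EcoRV cuts at 3 sites.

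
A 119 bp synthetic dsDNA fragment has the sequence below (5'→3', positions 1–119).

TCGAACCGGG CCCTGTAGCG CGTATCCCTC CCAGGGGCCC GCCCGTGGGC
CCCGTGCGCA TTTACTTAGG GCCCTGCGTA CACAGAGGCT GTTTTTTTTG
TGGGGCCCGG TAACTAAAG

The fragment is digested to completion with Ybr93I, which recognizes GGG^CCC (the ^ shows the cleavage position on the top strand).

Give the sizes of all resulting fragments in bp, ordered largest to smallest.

Ybr93I sites (GGGCCC) start at positions 8, 35, 47, 69, 103.
Ybr93I cuts after base 3 of each site, so after positions 10, 37, 49, 71, 105.
Linear molecule, 5 cuts → 6 fragments:
  1–10 → 10 bp
  11–37 → 27 bp
  38–49 → 12 bp
  50–71 → 22 bp
  72–105 → 34 bp
  106–119 → 14 bp
Sorted largest to smallest: 34, 27, 22, 14, 12, 10 bp.

34, 27, 22, 14, 12, 10 bp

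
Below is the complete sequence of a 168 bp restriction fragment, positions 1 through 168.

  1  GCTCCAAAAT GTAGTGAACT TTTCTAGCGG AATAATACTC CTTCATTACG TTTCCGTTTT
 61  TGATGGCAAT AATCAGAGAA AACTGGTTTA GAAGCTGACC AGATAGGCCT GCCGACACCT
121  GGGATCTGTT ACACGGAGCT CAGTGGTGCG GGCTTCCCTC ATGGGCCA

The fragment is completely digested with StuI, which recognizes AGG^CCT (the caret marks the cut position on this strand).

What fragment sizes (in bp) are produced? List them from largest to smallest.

107, 61 bp

The StuI site (AGGCCT) starts at position 105.
StuI cuts after base 3 of each site, so after position 107.
Linear molecule, 1 cut → 2 fragments:
  1–107 → 107 bp
  108–168 → 61 bp
Sorted largest to smallest: 107, 61 bp.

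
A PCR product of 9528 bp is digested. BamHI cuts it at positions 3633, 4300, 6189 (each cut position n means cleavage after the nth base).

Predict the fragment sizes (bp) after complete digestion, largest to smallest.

3633, 3339, 1889, 667 bp

Linear molecule, 3 cuts → 4 fragments:
  3633 − 0 = 3633 bp
  4300 − 3633 = 667 bp
  6189 − 4300 = 1889 bp
  9528 − 6189 = 3339 bp
Sorted largest to smallest: 3633, 3339, 1889, 667 bp.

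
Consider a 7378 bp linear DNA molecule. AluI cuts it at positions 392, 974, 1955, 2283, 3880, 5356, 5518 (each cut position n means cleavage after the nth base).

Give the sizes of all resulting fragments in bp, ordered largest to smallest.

Linear molecule, 7 cuts → 8 fragments:
  392 − 0 = 392 bp
  974 − 392 = 582 bp
  1955 − 974 = 981 bp
  2283 − 1955 = 328 bp
  3880 − 2283 = 1597 bp
  5356 − 3880 = 1476 bp
  5518 − 5356 = 162 bp
  7378 − 5518 = 1860 bp
Sorted largest to smallest: 1860, 1597, 1476, 981, 582, 392, 328, 162 bp.

1860, 1597, 1476, 981, 582, 392, 328, 162 bp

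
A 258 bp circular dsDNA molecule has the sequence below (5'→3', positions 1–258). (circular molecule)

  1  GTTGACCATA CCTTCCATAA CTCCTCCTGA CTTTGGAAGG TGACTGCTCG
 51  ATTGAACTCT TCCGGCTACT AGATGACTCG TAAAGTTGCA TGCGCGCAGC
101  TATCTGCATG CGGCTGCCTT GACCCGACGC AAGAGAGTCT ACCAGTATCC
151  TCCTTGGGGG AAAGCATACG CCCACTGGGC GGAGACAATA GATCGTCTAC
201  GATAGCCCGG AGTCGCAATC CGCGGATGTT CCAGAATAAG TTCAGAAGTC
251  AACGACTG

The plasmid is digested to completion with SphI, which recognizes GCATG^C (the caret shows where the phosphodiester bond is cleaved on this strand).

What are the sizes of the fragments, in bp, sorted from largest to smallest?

SphI sites (GCATGC) start at positions 88, 106.
SphI cuts after base 5 of each site (before the last base), so after positions 92, 110.
Circular molecule, 2 cuts → 2 fragments:
  93–110 → 18 bp
  111–258 then 1–92 → 148 + 92 = 240 bp
Sorted largest to smallest: 240, 18 bp.

240, 18 bp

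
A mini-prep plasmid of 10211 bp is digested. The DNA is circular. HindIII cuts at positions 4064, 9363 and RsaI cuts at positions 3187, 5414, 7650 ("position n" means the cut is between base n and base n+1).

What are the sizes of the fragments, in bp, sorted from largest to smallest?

4035, 2236, 1713, 1350, 877 bp

Combined cut positions (sorted): 3187, 4064, 5414, 7650, 9363.
Circular molecule, 5 cuts → 5 fragments:
  4064 − 3187 = 877 bp
  5414 − 4064 = 1350 bp
  7650 − 5414 = 2236 bp
  9363 − 7650 = 1713 bp
  wrap: 10211 − 9363 + 3187 = 4035 bp
Sorted largest to smallest: 4035, 2236, 1713, 1350, 877 bp.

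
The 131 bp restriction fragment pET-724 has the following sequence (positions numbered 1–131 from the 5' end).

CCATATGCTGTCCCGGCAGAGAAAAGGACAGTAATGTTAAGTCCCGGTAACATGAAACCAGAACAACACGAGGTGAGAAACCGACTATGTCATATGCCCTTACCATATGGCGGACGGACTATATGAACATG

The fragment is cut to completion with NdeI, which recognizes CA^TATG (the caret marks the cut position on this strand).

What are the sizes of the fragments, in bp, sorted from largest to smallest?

NdeI sites (CATATG) start at positions 2, 91, 104.
NdeI cuts after base 2 of each site, so after positions 3, 92, 105.
Linear molecule, 3 cuts → 4 fragments:
  1–3 → 3 bp
  4–92 → 89 bp
  93–105 → 13 bp
  106–131 → 26 bp
Sorted largest to smallest: 89, 26, 13, 3 bp.

89, 26, 13, 3 bp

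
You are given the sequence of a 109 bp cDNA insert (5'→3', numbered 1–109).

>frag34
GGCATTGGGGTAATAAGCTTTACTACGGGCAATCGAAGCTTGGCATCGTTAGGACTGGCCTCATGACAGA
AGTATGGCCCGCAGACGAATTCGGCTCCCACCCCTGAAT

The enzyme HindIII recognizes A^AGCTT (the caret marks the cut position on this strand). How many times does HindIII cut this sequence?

AAGCTT occurs starting at positions 15, 36.
HindIII cuts at 2 sites.

2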